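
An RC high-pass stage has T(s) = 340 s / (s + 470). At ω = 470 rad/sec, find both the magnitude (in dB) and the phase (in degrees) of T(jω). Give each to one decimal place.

|j470| = 470
|j470 + 470| = √(470² + 470²) = 664.7
|T(j470)| = 340 × 470 / 664.7 = 240.42
20 log₁₀(240.42) = 47.62 dB
∠(j470) = 90.00°
∠(j470 + 470) = arctan(470/470) = 45.00°
∠T(j470) = 90.00° − 45.00° = 45.00°

|T| = 47.6 dB, ∠T = 45.0°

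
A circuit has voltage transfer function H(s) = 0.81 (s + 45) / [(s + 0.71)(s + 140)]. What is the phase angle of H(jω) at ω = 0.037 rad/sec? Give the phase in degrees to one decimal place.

∠(j0.037 + 45) = arctan(0.037/45) = 0.05°
∠(j0.037 + 0.71) = arctan(0.037/0.71) = 2.98°
∠(j0.037 + 140) = arctan(0.037/140) = 0.02°
∠H(j0.037) = 0.05° − (2.98° + 0.02°) = -2.95°

-3.0°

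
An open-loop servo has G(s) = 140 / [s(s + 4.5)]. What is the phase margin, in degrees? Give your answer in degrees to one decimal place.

Gain crossover: |G(jω)| = 1 at ω ≈ 11.4 rad s⁻¹.
∠G(j11.4) = −90° − arctan(11.4/4.5) ≈ -158.48°
PM = 180° + (-158.48°) = 21.52°

21.5 deg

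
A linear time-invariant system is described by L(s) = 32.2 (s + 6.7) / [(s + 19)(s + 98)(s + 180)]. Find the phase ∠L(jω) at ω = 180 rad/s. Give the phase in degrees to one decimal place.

-102.5°

∠(j180 + 6.7) = arctan(180/6.7) = 87.87°
∠(j180 + 19) = arctan(180/19) = 83.97°
∠(j180 + 98) = arctan(180/98) = 61.43°
∠(j180 + 180) = arctan(180/180) = 45.00°
∠L(j180) = 87.87° − (83.97° + 61.43° + 45.00°) = -102.54°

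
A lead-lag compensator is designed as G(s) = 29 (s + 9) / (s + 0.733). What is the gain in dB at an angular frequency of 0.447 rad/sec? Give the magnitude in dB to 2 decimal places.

|j0.447 + 9| = √(0.447² + 9²) = 9.011
|j0.447 + 0.733| = √(0.447² + 0.733²) = 0.8585
|G(j0.447)| = 29 × 9.011 / 0.8585 = 304.38
20 log₁₀(304.38) = 49.668 dB

49.67 dB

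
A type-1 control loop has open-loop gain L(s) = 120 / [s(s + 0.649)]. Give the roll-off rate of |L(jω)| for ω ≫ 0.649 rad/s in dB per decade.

With 0 zeros and 2 poles, the high-frequency asymptotic slope is 20 × (0 − 2) = -40 dB/decade.

-40 dB/decade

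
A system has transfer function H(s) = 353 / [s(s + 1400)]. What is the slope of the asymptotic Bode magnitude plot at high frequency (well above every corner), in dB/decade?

-40 dB/decade

With 0 zeros and 2 poles, the high-frequency asymptotic slope is 20 × (0 − 2) = -40 dB/decade.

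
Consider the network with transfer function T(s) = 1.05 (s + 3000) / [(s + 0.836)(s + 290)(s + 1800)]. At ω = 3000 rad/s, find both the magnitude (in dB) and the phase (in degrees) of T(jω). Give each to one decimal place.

|j3000 + 3000| = √(3000² + 3000²) = 4243
|j3000 + 0.836| = √(3000² + 0.836²) = 3000
|j3000 + 290| = √(3000² + 290²) = 3014
|j3000 + 1800| = √(3000² + 1800²) = 3499
|T(j3000)| = 1.05 × 4243 / (3000 × 3014 × 3499) = 1.4082e-07
20 log₁₀(1.4082e-07) = -137.03 dB
∠(j3000 + 3000) = arctan(3000/3000) = 45.00°
∠(j3000 + 0.836) = arctan(3000/0.836) = 89.98°
∠(j3000 + 290) = arctan(3000/290) = 84.48°
∠(j3000 + 1800) = arctan(3000/1800) = 59.04°
∠T(j3000) = 45.00° − (89.98° + 84.48° + 59.04°) = -188.50°

|T| = -137.0 dB, ∠T = -188.5°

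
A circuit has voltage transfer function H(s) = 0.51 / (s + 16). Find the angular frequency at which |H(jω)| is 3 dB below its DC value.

16 rad/s

For a single-pole low-pass, the −3 dB point is at the pole: ω = 16 rad/s.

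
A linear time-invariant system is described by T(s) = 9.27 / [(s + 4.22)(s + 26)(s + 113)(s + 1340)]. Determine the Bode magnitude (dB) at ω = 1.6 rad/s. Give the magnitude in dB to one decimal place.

|j1.6 + 4.22| = √(1.6² + 4.22²) = 4.513
|j1.6 + 26| = √(1.6² + 26²) = 26.05
|j1.6 + 113| = √(1.6² + 113²) = 113
|j1.6 + 1340| = √(1.6² + 1340²) = 1340
|T(j1.6)| = 9.27 / (4.513 × 26.05 × 113 × 1340) = 5.2069e-07
20 log₁₀(5.2069e-07) = -125.67 dB

-125.7 dB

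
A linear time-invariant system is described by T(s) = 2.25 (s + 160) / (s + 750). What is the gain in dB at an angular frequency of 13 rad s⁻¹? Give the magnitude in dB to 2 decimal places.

|j13 + 160| = √(13² + 160²) = 160.5
|j13 + 750| = √(13² + 750²) = 750.1
|T(j13)| = 2.25 × 160.5 / 750.1 = 0.48151
20 log₁₀(0.48151) = -6.348 dB

-6.35 dB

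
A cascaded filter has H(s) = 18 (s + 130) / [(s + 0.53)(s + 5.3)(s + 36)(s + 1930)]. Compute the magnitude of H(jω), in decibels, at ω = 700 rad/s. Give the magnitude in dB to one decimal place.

-154.8 dB

|j700 + 130| = √(700² + 130²) = 712
|j700 + 0.53| = √(700² + 0.53²) = 700
|j700 + 5.3| = √(700² + 5.3²) = 700
|j700 + 36| = √(700² + 36²) = 700.9
|j700 + 1930| = √(700² + 1930²) = 2053
|H(j700)| = 18 × 712 / (700 × 700 × 700.9 × 2053) = 1.8174e-08
20 log₁₀(1.8174e-08) = -154.81 dB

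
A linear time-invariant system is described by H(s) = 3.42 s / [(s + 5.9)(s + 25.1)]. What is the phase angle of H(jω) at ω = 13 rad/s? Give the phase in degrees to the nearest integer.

-3°

∠(j13) = 90.00°
∠(j13 + 5.9) = arctan(13/5.9) = 65.59°
∠(j13 + 25.1) = arctan(13/25.1) = 27.38°
∠H(j13) = 90.00° − (65.59° + 27.38°) = -2.97°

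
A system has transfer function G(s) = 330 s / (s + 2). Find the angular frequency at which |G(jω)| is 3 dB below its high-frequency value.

2 rad/s

For a single-pole high-pass, the −3 dB point is at the pole: ω = 2 rad/s.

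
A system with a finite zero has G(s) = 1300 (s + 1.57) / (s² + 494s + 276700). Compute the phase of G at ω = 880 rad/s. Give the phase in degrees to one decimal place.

∠(j880 + 1.57) = arctan(880/1.57) = 89.90°
∠[(j880)² + 494(j880) + 276700] = ∠[-4.977e+05 + j4.3472e+05] = 138.86°
∠G(j880) = 89.90° − 138.86° = -48.97°

-49.0°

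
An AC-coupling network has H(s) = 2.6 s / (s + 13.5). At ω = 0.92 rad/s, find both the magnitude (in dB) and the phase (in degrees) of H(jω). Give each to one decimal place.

|j0.92| = 0.92
|j0.92 + 13.5| = √(0.92² + 13.5²) = 13.53
|H(j0.92)| = 2.6 × 0.92 / 13.53 = 0.17678
20 log₁₀(0.17678) = -15.05 dB
∠(j0.92) = 90.00°
∠(j0.92 + 13.5) = arctan(0.92/13.5) = 3.90°
∠H(j0.92) = 90.00° − 3.90° = 86.10°

|H| = -15.1 dB, ∠H = 86.1°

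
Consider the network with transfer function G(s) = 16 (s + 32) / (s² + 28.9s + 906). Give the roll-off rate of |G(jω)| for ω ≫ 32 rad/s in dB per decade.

With 1 zero and 2 poles, the high-frequency asymptotic slope is 20 × (1 − 2) = -20 dB/decade.

-20 dB/decade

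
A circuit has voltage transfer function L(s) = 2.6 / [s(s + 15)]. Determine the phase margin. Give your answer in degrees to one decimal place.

89.3 deg

Gain crossover: |L(jω)| = 1 at ω ≈ 0.173 rad/sec.
∠L(j0.173) = −90° − arctan(0.173/15) ≈ -90.66°
PM = 180° + (-90.66°) = 89.34°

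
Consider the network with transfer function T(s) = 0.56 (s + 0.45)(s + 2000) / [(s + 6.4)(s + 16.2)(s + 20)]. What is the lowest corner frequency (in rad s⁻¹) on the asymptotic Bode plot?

Break frequencies occur at each pole and zero magnitude: 0.45 rad s⁻¹, 6.4 rad s⁻¹, 16.2 rad s⁻¹, 20 rad s⁻¹, 2000 rad s⁻¹.
The lowest is 0.45 rad s⁻¹.

0.45 rad s⁻¹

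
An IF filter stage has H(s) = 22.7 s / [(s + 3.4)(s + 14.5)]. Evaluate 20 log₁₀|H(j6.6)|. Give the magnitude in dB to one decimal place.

2.1 dB

|j6.6| = 6.6
|j6.6 + 3.4| = √(6.6² + 3.4²) = 7.424
|j6.6 + 14.5| = √(6.6² + 14.5²) = 15.93
|H(j6.6)| = 22.7 × 6.6 / (7.424 × 15.93) = 1.2667
20 log₁₀(1.2667) = 2.05 dB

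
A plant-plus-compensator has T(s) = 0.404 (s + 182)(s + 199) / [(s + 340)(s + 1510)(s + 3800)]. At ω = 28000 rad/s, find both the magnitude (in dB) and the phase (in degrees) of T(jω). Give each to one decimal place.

|T| = -96.9 dB, ∠T = -79.3°

|j28000 + 182| = √(28000² + 182²) = 2.8e+04
|j28000 + 199| = √(28000² + 199²) = 2.8e+04
|j28000 + 340| = √(28000² + 340²) = 2.8e+04
|j28000 + 1510| = √(28000² + 1510²) = 2.804e+04
|j28000 + 3800| = √(28000² + 3800²) = 2.826e+04
|T(j28000)| = 0.404 × 2.8e+04 × 2.8e+04 / (2.8e+04 × 2.804e+04 × 2.826e+04) = 1.4276e-05
20 log₁₀(1.4276e-05) = -96.91 dB
∠(j28000 + 182) = arctan(28000/182) = 89.63°
∠(j28000 + 199) = arctan(28000/199) = 89.59°
∠(j28000 + 340) = arctan(28000/340) = 89.30°
∠(j28000 + 1510) = arctan(28000/1510) = 86.91°
∠(j28000 + 3800) = arctan(28000/3800) = 82.27°
∠T(j28000) = 89.63° + 89.59° − (89.30° + 86.91° + 82.27°) = -79.27°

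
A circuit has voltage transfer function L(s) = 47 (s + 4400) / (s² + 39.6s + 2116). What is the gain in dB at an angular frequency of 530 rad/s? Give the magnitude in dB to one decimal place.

|j530 + 4400| = √(530² + 4400²) = 4432
|(j530)² + 39.6(j530) + 2116| = |-2.7878e+05 + j20988| = 2.796e+05
|L(j530)| = 47 × 4432 / 2.796e+05 = 0.74505
20 log₁₀(0.74505) = -2.56 dB

-2.6 dB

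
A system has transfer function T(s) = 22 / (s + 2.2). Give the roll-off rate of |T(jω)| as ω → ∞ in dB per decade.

-20 dB/decade

With 0 zeros and 1 pole, the high-frequency asymptotic slope is 20 × (0 − 1) = -20 dB/decade.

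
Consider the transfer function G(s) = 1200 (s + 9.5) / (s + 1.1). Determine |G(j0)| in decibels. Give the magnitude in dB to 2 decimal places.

80.31 dB

G(0) = 1200 × 9.5 / 1.1 = 10364
20 log₁₀(10364) = 80.310 dB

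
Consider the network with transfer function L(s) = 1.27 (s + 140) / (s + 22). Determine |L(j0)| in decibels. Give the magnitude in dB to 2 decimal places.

18.15 dB

L(0) = 1.27 × 140 / 22 = 8.0818
20 log₁₀(8.0818) = 18.150 dB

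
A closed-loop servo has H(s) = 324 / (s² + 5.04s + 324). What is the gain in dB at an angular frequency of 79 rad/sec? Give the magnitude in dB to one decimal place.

-25.3 dB

|(j79)² + 5.04(j79) + 324| = |-5917 + j398.16| = 5930
|H(j79)| = 324 / 5930 = 0.054634
20 log₁₀(0.054634) = -25.25 dB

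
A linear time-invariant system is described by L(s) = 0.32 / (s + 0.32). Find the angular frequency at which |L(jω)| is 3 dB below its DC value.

For a single-pole low-pass, the −3 dB point is at the pole: ω = 0.32 rad s⁻¹.

0.32 rad s⁻¹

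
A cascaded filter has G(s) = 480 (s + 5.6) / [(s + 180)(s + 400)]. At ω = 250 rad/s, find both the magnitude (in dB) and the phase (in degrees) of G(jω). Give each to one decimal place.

|j250 + 5.6| = √(250² + 5.6²) = 250.1
|j250 + 180| = √(250² + 180²) = 308.1
|j250 + 400| = √(250² + 400²) = 471.7
|G(j250)| = 480 × 250.1 / (308.1 × 471.7) = 0.82602
20 log₁₀(0.82602) = -1.66 dB
∠(j250 + 5.6) = arctan(250/5.6) = 88.72°
∠(j250 + 180) = arctan(250/180) = 54.25°
∠(j250 + 400) = arctan(250/400) = 32.01°
∠G(j250) = 88.72° − (54.25° + 32.01°) = 2.47°

|G| = -1.7 dB, ∠G = 2.5 deg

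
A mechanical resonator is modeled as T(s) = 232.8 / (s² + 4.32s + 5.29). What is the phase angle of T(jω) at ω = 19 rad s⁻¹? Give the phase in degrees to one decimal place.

∠[(j19)² + 4.32(j19) + 5.29] = ∠[-355.71 + j82.08] = 167.01°
∠T(j19) = −167.01° = -167.01°

-167.0°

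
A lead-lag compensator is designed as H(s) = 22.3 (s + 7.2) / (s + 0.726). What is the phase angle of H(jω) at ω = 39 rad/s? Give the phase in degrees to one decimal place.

-9.4°

∠(j39 + 7.2) = arctan(39/7.2) = 79.54°
∠(j39 + 0.726) = arctan(39/0.726) = 88.93°
∠H(j39) = 79.54° − 88.93° = -9.39°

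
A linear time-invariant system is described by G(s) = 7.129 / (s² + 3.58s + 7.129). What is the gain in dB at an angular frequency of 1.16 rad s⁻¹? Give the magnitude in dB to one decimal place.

0.0 dB

|(j1.16)² + 3.58(j1.16) + 7.129| = |5.7834 + j4.1528| = 7.12
|G(j1.16)| = 7.129 / 7.12 = 1.0013
20 log₁₀(1.0013) = 0.01 dB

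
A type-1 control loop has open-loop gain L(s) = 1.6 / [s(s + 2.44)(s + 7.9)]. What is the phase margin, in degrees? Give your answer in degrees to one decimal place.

87.5°

Gain crossover: |L(jω)| = 1 at ω ≈ 0.083 rad s⁻¹.
∠L(j0.083) = −90° − arctan(0.083/2.44) − arctan(0.083/7.9) ≈ -92.55°
PM = 180° + (-92.55°) = 87.45°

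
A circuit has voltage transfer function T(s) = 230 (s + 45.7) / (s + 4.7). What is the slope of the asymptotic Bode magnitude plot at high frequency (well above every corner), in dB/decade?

With 1 zero and 1 pole, the high-frequency asymptotic slope is 20 × (1 − 1) = 0 dB/decade.

0 dB/decade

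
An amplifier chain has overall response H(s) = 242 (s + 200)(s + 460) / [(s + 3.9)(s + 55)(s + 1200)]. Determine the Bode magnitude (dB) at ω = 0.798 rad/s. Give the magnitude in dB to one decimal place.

|j0.798 + 200| = √(0.798² + 200²) = 200
|j0.798 + 460| = √(0.798² + 460²) = 460
|j0.798 + 3.9| = √(0.798² + 3.9²) = 3.981
|j0.798 + 55| = √(0.798² + 55²) = 55.01
|j0.798 + 1200| = √(0.798² + 1200²) = 1200
|H(j0.798)| = 242 × 200 × 460 / (3.981 × 55.01 × 1200) = 84.732
20 log₁₀(84.732) = 38.56 dB

38.6 dB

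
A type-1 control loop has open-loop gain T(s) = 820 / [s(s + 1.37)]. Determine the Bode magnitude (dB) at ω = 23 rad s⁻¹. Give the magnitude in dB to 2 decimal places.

|j23 + 1.37| = √(23² + 1.37²) = 23.04
|j23| = 23
|T(j23)| = 820 / (23.04 × 23) = 1.5474
20 log₁₀(1.5474) = 3.792 dB

3.79 dB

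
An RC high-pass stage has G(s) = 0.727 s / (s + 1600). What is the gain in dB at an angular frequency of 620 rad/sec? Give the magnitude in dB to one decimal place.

|j620| = 620
|j620 + 1600| = √(620² + 1600²) = 1716
|G(j620)| = 0.727 × 620 / 1716 = 0.26268
20 log₁₀(0.26268) = -11.61 dB

-11.6 dB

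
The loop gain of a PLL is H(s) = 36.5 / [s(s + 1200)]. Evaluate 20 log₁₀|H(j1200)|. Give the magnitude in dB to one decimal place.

-94.9 dB

|j1200 + 1200| = √(1200² + 1200²) = 1697
|j1200| = 1200
|H(j1200)| = 36.5 / (1697 × 1200) = 1.7923e-05
20 log₁₀(1.7923e-05) = -94.93 dB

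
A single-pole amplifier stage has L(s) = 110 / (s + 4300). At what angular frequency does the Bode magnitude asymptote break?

The single real pole at s = −4300 gives a corner at ω = 4300 rad/sec.

4300 rad/sec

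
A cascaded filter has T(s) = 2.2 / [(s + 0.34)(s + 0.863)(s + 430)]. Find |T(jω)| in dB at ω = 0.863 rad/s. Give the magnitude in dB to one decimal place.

-46.9 dB

|j0.863 + 0.34| = √(0.863² + 0.34²) = 0.9276
|j0.863 + 0.863| = √(0.863² + 0.863²) = 1.22
|j0.863 + 430| = √(0.863² + 430²) = 430
|T(j0.863)| = 2.2 / (0.9276 × 1.22 × 430) = 0.0045194
20 log₁₀(0.0045194) = -46.90 dB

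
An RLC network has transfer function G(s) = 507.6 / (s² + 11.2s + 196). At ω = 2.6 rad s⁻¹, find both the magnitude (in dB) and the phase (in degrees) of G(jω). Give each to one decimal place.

|G| = 8.5 dB, ∠G = -8.7 deg

|(j2.6)² + 11.2(j2.6) + 196| = |189.24 + j29.12| = 191.5
|G(j2.6)| = 507.6 / 191.5 = 2.6511
20 log₁₀(2.6511) = 8.47 dB
∠[(j2.6)² + 11.2(j2.6) + 196] = ∠[189.24 + j29.12] = 8.75°
∠G(j2.6) = −8.75° = -8.75°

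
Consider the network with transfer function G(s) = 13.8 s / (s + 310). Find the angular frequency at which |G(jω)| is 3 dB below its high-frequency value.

310 rad/s

For a single-pole high-pass, the −3 dB point is at the pole: ω = 310 rad/s.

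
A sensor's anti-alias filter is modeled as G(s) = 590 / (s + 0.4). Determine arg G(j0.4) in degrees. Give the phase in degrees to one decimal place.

-45.0 deg

∠(j0.4 + 0.4) = arctan(0.4/0.4) = 45.00°
∠G(j0.4) = −45.00° = -45.00°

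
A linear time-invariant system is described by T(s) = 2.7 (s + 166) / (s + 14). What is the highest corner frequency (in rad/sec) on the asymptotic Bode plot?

166 rad/sec

Break frequencies occur at each pole and zero magnitude: 14 rad/sec, 166 rad/sec.
The highest is 166 rad/sec.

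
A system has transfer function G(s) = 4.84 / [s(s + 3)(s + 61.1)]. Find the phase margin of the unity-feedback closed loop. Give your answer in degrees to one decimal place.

Gain crossover: |G(jω)| = 1 at ω ≈ 0.0264 rad/s.
∠G(j0.0264) = −90° − arctan(0.0264/3) − arctan(0.0264/61.1) ≈ -90.53°
PM = 180° + (-90.53°) = 89.47°

89.5°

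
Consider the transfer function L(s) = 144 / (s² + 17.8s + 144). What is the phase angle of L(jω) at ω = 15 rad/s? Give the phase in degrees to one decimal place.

-106.9 deg

∠[(j15)² + 17.8(j15) + 144] = ∠[-81 + j267] = 106.88°
∠L(j15) = −106.88° = -106.88°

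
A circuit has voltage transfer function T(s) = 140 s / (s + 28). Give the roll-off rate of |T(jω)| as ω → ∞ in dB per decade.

With 1 zero and 1 pole, the high-frequency asymptotic slope is 20 × (1 − 1) = 0 dB/decade.

0 dB/decade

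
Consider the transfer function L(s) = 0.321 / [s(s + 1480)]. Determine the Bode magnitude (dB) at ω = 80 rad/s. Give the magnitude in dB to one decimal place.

|j80 + 1480| = √(80² + 1480²) = 1482
|j80| = 80
|L(j80)| = 0.321 / (1482 × 80) = 2.7072e-06
20 log₁₀(2.7072e-06) = -111.35 dB

-111.3 dB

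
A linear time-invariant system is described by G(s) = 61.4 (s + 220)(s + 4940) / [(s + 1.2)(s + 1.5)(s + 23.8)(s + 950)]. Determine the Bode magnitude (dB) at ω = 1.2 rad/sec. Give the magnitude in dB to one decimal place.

59.1 dB

|j1.2 + 220| = √(1.2² + 220²) = 220
|j1.2 + 4940| = √(1.2² + 4940²) = 4940
|j1.2 + 1.2| = √(1.2² + 1.2²) = 1.697
|j1.2 + 1.5| = √(1.2² + 1.5²) = 1.921
|j1.2 + 23.8| = √(1.2² + 23.8²) = 23.83
|j1.2 + 950| = √(1.2² + 950²) = 950
|G(j1.2)| = 61.4 × 220 × 4940 / (1.697 × 1.921 × 23.83 × 950) = 904.2
20 log₁₀(904.2) = 59.13 dB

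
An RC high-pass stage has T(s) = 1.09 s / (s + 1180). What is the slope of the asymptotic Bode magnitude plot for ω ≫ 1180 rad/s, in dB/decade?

0 dB/decade

With 1 zero and 1 pole, the high-frequency asymptotic slope is 20 × (1 − 1) = 0 dB/decade.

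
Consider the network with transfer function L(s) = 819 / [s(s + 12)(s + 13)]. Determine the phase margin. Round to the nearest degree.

49°

Gain crossover: |L(jω)| = 1 at ω ≈ 4.62 rad/s.
∠L(j4.62) = −90° − arctan(4.62/12) − arctan(4.62/13) ≈ -130.60°
PM = 180° + (-130.60°) = 49.40°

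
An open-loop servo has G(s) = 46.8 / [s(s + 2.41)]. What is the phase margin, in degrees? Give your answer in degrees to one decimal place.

Gain crossover: |G(jω)| = 1 at ω ≈ 6.63 rad s⁻¹.
∠G(j6.63) = −90° − arctan(6.63/2.41) ≈ -160.03°
PM = 180° + (-160.03°) = 19.97°

20.0 deg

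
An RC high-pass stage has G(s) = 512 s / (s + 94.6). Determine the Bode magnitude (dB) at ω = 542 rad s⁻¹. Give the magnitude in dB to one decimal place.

|j542| = 542
|j542 + 94.6| = √(542² + 94.6²) = 550.2
|G(j542)| = 512 × 542 / 550.2 = 504.38
20 log₁₀(504.38) = 54.06 dB

54.1 dB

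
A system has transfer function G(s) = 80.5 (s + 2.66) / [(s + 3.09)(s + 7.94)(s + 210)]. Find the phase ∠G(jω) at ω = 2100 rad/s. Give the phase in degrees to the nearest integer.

-174°

∠(j2100 + 2.66) = arctan(2100/2.66) = 89.93°
∠(j2100 + 3.09) = arctan(2100/3.09) = 89.92°
∠(j2100 + 7.94) = arctan(2100/7.94) = 89.78°
∠(j2100 + 210) = arctan(2100/210) = 84.29°
∠G(j2100) = 89.93° − (89.92° + 89.78° + 84.29°) = -174.06°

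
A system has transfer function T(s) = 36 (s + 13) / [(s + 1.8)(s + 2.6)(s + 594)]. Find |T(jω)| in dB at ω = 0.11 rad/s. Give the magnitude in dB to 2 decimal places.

|j0.11 + 13| = √(0.11² + 13²) = 13
|j0.11 + 1.8| = √(0.11² + 1.8²) = 1.803
|j0.11 + 2.6| = √(0.11² + 2.6²) = 2.602
|j0.11 + 594| = √(0.11² + 594²) = 594
|T(j0.11)| = 36 × 13 / (1.803 × 2.602 × 594) = 0.16789
20 log₁₀(0.16789) = -15.499 dB

-15.50 dB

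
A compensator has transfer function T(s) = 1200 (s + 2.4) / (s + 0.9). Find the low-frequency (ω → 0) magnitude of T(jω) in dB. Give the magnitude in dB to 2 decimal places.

70.10 dB

T(0) = 1200 × 2.4 / 0.9 = 3200
20 log₁₀(3200) = 70.103 dB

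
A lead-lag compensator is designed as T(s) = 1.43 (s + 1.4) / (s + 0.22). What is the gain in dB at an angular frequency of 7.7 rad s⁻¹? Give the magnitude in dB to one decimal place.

|j7.7 + 1.4| = √(7.7² + 1.4²) = 7.826
|j7.7 + 0.22| = √(7.7² + 0.22²) = 7.703
|T(j7.7)| = 1.43 × 7.826 / 7.703 = 1.4529
20 log₁₀(1.4529) = 3.24 dB

3.2 dB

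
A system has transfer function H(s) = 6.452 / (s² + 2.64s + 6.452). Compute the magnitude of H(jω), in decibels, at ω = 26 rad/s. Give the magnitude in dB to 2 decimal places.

|(j26)² + 2.64(j26) + 6.452| = |-669.55 + j68.64| = 673.1
|H(j26)| = 6.452 / 673.1 = 0.0095861
20 log₁₀(0.0095861) = -40.367 dB

-40.37 dB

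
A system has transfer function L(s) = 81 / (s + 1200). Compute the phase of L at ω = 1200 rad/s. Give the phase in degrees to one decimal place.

-45.0°

∠(j1200 + 1200) = arctan(1200/1200) = 45.00°
∠L(j1200) = −45.00° = -45.00°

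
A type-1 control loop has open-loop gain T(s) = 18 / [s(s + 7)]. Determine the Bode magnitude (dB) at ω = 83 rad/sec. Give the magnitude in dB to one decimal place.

|j83 + 7| = √(83² + 7²) = 83.29
|j83| = 83
|T(j83)| = 18 / (83.29 × 83) = 0.0026036
20 log₁₀(0.0026036) = -51.69 dB

-51.7 dB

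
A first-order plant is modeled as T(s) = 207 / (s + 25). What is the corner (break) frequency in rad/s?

25 rad/s

The single real pole at s = −25 gives a corner at ω = 25 rad/s.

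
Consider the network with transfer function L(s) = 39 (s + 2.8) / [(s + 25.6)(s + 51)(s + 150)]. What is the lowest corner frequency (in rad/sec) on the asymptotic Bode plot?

2.8 rad/sec

Break frequencies occur at each pole and zero magnitude: 2.8 rad/sec, 25.6 rad/sec, 51 rad/sec, 150 rad/sec.
The lowest is 2.8 rad/sec.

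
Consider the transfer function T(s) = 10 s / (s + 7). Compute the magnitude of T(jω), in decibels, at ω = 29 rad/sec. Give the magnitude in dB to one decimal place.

|j29| = 29
|j29 + 7| = √(29² + 7²) = 29.83
|T(j29)| = 10 × 29 / 29.83 = 9.7208
20 log₁₀(9.7208) = 19.75 dB

19.8 dB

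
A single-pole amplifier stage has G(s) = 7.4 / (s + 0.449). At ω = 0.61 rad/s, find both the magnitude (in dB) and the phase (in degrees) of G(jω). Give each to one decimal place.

|G| = 19.8 dB, ∠G = -53.6°

|j0.61 + 0.449| = √(0.61² + 0.449²) = 0.7574
|G(j0.61)| = 7.4 / 0.7574 = 9.7699
20 log₁₀(9.7699) = 19.80 dB
∠(j0.61 + 0.449) = arctan(0.61/0.449) = 53.64°
∠G(j0.61) = −53.64° = -53.64°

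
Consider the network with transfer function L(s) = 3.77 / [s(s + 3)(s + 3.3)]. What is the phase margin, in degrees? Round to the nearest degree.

76°

Gain crossover: |L(jω)| = 1 at ω ≈ 0.375 rad/s.
∠L(j0.375) = −90° − arctan(0.375/3) − arctan(0.375/3.3) ≈ -103.62°
PM = 180° + (-103.62°) = 76.38°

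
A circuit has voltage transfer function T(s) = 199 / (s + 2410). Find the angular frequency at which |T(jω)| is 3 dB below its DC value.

For a single-pole low-pass, the −3 dB point is at the pole: ω = 2410 rad/s.

2410 rad/s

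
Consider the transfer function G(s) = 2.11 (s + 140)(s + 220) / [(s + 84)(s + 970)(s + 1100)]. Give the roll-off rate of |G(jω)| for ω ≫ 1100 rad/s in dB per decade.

-20 dB/decade

With 2 zeros and 3 poles, the high-frequency asymptotic slope is 20 × (2 − 3) = -20 dB/decade.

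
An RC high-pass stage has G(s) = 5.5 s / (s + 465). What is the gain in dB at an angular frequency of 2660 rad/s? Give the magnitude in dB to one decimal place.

14.7 dB

|j2660| = 2660
|j2660 + 465| = √(2660² + 465²) = 2700
|G(j2660)| = 5.5 × 2660 / 2700 = 5.4178
20 log₁₀(5.4178) = 14.68 dB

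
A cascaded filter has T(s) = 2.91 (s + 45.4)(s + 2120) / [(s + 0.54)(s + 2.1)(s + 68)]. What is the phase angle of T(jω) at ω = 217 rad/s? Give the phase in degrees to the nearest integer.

-168 deg

∠(j217 + 45.4) = arctan(217/45.4) = 78.18°
∠(j217 + 2120) = arctan(217/2120) = 5.84°
∠(j217 + 0.54) = arctan(217/0.54) = 89.86°
∠(j217 + 2.1) = arctan(217/2.1) = 89.45°
∠(j217 + 68) = arctan(217/68) = 72.60°
∠T(j217) = 78.18° + 5.84° − (89.86° + 89.45° + 72.60°) = -167.88°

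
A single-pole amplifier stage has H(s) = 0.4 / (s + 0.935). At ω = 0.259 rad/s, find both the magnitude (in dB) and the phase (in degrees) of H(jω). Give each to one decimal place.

|H| = -7.7 dB, ∠H = -15.5°

|j0.259 + 0.935| = √(0.259² + 0.935²) = 0.9702
|H(j0.259)| = 0.4 / 0.9702 = 0.41228
20 log₁₀(0.41228) = -7.70 dB
∠(j0.259 + 0.935) = arctan(0.259/0.935) = 15.48°
∠H(j0.259) = −15.48° = -15.48°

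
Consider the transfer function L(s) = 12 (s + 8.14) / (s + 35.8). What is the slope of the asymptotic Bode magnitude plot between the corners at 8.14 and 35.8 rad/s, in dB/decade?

20 dB/decade

In this band the factors already past their corner are: zero at 8.14; net slope = 20 dB/decade.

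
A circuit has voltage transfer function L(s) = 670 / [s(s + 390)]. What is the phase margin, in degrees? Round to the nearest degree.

Gain crossover: |L(jω)| = 1 at ω ≈ 1.72 rad/s.
∠L(j1.72) = −90° − arctan(1.72/390) ≈ -90.25°
PM = 180° + (-90.25°) = 89.75°

90 deg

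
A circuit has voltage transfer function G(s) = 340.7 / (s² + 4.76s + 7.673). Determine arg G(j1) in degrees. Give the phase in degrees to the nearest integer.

∠[(j1)² + 4.76(j1) + 7.673] = ∠[6.673 + j4.76] = 35.50°
∠G(j1) = −35.50° = -35.50°

-36°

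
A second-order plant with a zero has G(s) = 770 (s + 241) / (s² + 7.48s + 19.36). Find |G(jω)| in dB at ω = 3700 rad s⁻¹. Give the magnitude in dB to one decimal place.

-13.6 dB

|j3700 + 241| = √(3700² + 241²) = 3708
|(j3700)² + 7.48(j3700) + 19.36| = |-1.369e+07 + j27676| = 1.369e+07
|G(j3700)| = 770 × 3708 / 1.369e+07 = 0.20855
20 log₁₀(0.20855) = -13.62 dB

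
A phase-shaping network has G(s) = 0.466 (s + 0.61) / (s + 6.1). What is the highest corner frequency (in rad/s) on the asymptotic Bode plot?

6.1 rad/s

Break frequencies occur at each pole and zero magnitude: 0.61 rad/s, 6.1 rad/s.
The highest is 6.1 rad/s.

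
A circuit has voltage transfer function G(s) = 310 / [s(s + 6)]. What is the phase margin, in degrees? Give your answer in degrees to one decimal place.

19.3°

Gain crossover: |G(jω)| = 1 at ω ≈ 17.1 rad/sec.
∠G(j17.1) = −90° − arctan(17.1/6) ≈ -160.67°
PM = 180° + (-160.67°) = 19.33°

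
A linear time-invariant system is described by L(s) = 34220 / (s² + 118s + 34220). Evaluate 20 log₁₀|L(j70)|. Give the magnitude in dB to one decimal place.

1.0 dB

|(j70)² + 118(j70) + 34220| = |29320 + j8260| = 3.046e+04
|L(j70)| = 34220 / 3.046e+04 = 1.1234
20 log₁₀(1.1234) = 1.01 dB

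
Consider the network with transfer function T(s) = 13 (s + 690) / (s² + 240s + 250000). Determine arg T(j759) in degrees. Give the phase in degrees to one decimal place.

∠(j759 + 690) = arctan(759/690) = 47.73°
∠[(j759)² + 240(j759) + 250000] = ∠[-3.2608e+05 + j1.8216e+05] = 150.81°
∠T(j759) = 47.73° − 150.81° = -103.08°

-103.1 deg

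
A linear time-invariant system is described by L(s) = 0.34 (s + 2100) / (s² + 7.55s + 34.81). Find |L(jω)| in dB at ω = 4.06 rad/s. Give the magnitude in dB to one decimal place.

26.0 dB

|j4.06 + 2100| = √(4.06² + 2100²) = 2100
|(j4.06)² + 7.55(j4.06) + 34.81| = |18.326 + j30.653| = 35.71
|L(j4.06)| = 0.34 × 2100 / 35.71 = 19.992
20 log₁₀(19.992) = 26.02 dB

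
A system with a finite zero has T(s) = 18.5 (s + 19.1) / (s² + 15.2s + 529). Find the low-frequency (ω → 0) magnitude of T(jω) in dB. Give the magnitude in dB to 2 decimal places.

T(0) = 18.5 × 19.1 / 529 = 0.66796
20 log₁₀(0.66796) = -3.505 dB

-3.51 dB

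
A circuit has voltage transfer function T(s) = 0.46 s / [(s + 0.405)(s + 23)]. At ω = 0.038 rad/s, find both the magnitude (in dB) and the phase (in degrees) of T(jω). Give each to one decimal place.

|j0.038| = 0.038
|j0.038 + 0.405| = √(0.038² + 0.405²) = 0.4068
|j0.038 + 23| = √(0.038² + 23²) = 23
|T(j0.038)| = 0.46 × 0.038 / (0.4068 × 23) = 0.0018683
20 log₁₀(0.0018683) = -54.57 dB
∠(j0.038) = 90.00°
∠(j0.038 + 0.405) = arctan(0.038/0.405) = 5.36°
∠(j0.038 + 23) = arctan(0.038/23) = 0.09°
∠T(j0.038) = 90.00° − (5.36° + 0.09°) = 84.55°

|T| = -54.6 dB, ∠T = 84.5°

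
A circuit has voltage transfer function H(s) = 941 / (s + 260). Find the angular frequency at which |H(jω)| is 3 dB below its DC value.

For a single-pole low-pass, the −3 dB point is at the pole: ω = 260 rad/s.

260 rad/s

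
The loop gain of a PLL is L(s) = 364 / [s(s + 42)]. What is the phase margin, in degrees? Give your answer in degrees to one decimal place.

78.6 deg

Gain crossover: |L(jω)| = 1 at ω ≈ 8.49 rad/s.
∠L(j8.49) = −90° − arctan(8.49/42) ≈ -101.43°
PM = 180° + (-101.43°) = 78.57°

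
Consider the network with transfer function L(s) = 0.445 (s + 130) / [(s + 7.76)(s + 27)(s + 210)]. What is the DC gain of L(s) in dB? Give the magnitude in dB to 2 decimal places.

L(0) = 0.445 × 130 / (7.76 × 27 × 210) = 0.0013148
20 log₁₀(0.0013148) = -57.623 dB

-57.62 dB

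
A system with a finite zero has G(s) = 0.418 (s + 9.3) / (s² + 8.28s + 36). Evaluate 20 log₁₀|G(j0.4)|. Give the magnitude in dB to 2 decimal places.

|j0.4 + 9.3| = √(0.4² + 9.3²) = 9.309
|(j0.4)² + 8.28(j0.4) + 36| = |35.84 + j3.312| = 35.99
|G(j0.4)| = 0.418 × 9.309 / 35.99 = 0.10811
20 log₁₀(0.10811) = -19.323 dB

-19.32 dB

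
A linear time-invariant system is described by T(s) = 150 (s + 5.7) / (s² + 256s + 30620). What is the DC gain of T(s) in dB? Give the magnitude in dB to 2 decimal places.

T(0) = 150 × 5.7 / 30620 = 0.027923
20 log₁₀(0.027923) = -31.081 dB

-31.08 dB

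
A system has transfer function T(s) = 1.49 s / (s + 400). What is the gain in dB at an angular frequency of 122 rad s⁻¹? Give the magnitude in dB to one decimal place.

-7.2 dB

|j122| = 122
|j122 + 400| = √(122² + 400²) = 418.2
|T(j122)| = 1.49 × 122 / 418.2 = 0.43468
20 log₁₀(0.43468) = -7.24 dB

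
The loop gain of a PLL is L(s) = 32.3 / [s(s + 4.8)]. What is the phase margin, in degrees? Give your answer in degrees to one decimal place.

Gain crossover: |L(jω)| = 1 at ω ≈ 4.77 rad/sec.
∠L(j4.77) = −90° − arctan(4.77/4.8) ≈ -134.83°
PM = 180° + (-134.83°) = 45.17°

45.2°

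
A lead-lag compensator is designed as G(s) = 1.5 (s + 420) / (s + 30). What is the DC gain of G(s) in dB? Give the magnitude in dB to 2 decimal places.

26.44 dB

G(0) = 1.5 × 420 / 30 = 21
20 log₁₀(21) = 26.444 dB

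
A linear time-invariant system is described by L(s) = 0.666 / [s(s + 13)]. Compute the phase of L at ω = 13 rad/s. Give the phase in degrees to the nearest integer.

∠(j13 + 13) = arctan(13/13) = 45.00°
∠(j13) = 90.00°
∠L(j13) = − (45.00° + 90.00°) = -135.00°

-135°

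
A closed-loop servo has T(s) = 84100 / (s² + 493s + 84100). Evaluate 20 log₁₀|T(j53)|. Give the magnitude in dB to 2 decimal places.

|(j53)² + 493(j53) + 84100| = |81291 + j26129| = 8.539e+04
|T(j53)| = 84100 / 8.539e+04 = 0.98493
20 log₁₀(0.98493) = -0.132 dB

-0.13 dB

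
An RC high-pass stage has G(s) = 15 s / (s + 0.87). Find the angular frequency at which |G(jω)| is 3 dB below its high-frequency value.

0.87 rad/s

For a single-pole high-pass, the −3 dB point is at the pole: ω = 0.87 rad/s.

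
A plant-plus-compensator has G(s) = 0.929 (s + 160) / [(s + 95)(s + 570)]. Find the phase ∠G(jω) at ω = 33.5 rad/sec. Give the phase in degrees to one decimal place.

∠(j33.5 + 160) = arctan(33.5/160) = 11.83°
∠(j33.5 + 95) = arctan(33.5/95) = 19.42°
∠(j33.5 + 570) = arctan(33.5/570) = 3.36°
∠G(j33.5) = 11.83° − (19.42° + 3.36°) = -10.96°

-11.0°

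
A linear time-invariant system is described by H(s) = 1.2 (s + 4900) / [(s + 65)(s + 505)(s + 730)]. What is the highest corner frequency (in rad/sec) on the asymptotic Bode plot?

Break frequencies occur at each pole and zero magnitude: 65 rad/sec, 505 rad/sec, 730 rad/sec, 4900 rad/sec.
The highest is 4900 rad/sec.

4900 rad/sec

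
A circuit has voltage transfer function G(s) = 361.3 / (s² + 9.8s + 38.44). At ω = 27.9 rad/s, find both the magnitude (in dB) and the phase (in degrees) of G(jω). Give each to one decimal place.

|G| = -6.8 dB, ∠G = -159.7°

|(j27.9)² + 9.8(j27.9) + 38.44| = |-739.97 + j273.42| = 788.9
|G(j27.9)| = 361.3 / 788.9 = 0.458
20 log₁₀(0.458) = -6.78 dB
∠[(j27.9)² + 9.8(j27.9) + 38.44] = ∠[-739.97 + j273.42] = 159.72°
∠G(j27.9) = −159.72° = -159.72°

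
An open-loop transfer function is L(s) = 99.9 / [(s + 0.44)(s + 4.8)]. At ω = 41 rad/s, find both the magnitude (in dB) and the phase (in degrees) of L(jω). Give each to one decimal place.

|L| = -24.6 dB, ∠L = -172.7 deg

|j41 + 0.44| = √(41² + 0.44²) = 41
|j41 + 4.8| = √(41² + 4.8²) = 41.28
|L(j41)| = 99.9 / (41 × 41.28) = 0.059022
20 log₁₀(0.059022) = -24.58 dB
∠(j41 + 0.44) = arctan(41/0.44) = 89.39°
∠(j41 + 4.8) = arctan(41/4.8) = 83.32°
∠L(j41) = − (89.39° + 83.32°) = -172.71°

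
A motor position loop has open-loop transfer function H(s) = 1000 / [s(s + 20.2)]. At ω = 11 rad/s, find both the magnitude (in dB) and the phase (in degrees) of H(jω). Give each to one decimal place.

|j11 + 20.2| = √(11² + 20.2²) = 23
|j11| = 11
|H(j11)| = 1000 / (23 × 11) = 3.9524
20 log₁₀(3.9524) = 11.94 dB
∠(j11 + 20.2) = arctan(11/20.2) = 28.57°
∠(j11) = 90.00°
∠H(j11) = − (28.57° + 90.00°) = -118.57°

|H| = 11.9 dB, ∠H = -118.6°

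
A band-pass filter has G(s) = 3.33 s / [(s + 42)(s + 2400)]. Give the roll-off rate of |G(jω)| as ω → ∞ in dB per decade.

With 1 zero and 2 poles, the high-frequency asymptotic slope is 20 × (1 − 2) = -20 dB/decade.

-20 dB/decade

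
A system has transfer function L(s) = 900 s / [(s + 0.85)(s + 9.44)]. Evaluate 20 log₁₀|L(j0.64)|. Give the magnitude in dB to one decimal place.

35.2 dB

|j0.64| = 0.64
|j0.64 + 0.85| = √(0.64² + 0.85²) = 1.064
|j0.64 + 9.44| = √(0.64² + 9.44²) = 9.462
|L(j0.64)| = 900 × 0.64 / (1.064 × 9.462) = 57.215
20 log₁₀(57.215) = 35.15 dB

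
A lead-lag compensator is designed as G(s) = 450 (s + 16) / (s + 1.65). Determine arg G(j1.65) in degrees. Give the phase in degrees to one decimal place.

∠(j1.65 + 16) = arctan(1.65/16) = 5.89°
∠(j1.65 + 1.65) = arctan(1.65/1.65) = 45.00°
∠G(j1.65) = 5.89° − 45.00° = -39.11°

-39.1°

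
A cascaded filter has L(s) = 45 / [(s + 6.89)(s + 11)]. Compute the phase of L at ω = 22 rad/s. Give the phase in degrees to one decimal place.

∠(j22 + 6.89) = arctan(22/6.89) = 72.61°
∠(j22 + 11) = arctan(22/11) = 63.43°
∠L(j22) = − (72.61° + 63.43°) = -136.05°

-136.0 deg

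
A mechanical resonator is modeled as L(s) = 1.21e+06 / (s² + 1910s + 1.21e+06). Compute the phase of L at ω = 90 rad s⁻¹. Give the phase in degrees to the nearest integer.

-8°

∠[(j90)² + 1910(j90) + 1.21e+06] = ∠[1.2019e+06 + j1.719e+05] = 8.14°
∠L(j90) = −8.14° = -8.14°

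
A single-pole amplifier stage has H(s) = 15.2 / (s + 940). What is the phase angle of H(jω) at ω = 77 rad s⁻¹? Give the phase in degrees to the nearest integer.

∠(j77 + 940) = arctan(77/940) = 4.68°
∠H(j77) = −4.68° = -4.68°

-5 deg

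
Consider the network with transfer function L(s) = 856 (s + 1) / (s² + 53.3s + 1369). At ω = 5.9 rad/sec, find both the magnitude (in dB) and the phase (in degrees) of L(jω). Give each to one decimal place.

|j5.9 + 1| = √(5.9² + 1²) = 5.984
|(j5.9)² + 53.3(j5.9) + 1369| = |1334.2 + j314.47| = 1371
|L(j5.9)| = 856 × 5.984 / 1371 = 3.737
20 log₁₀(3.737) = 11.45 dB
∠(j5.9 + 1) = arctan(5.9/1) = 80.38°
∠[(j5.9)² + 53.3(j5.9) + 1369] = ∠[1334.2 + j314.47] = 13.26°
∠L(j5.9) = 80.38° − 13.26° = 67.12°

|L| = 11.5 dB, ∠L = 67.1 deg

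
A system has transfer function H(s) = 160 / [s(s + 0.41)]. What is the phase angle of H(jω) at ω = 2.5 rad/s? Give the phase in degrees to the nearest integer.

-171°

∠(j2.5 + 0.41) = arctan(2.5/0.41) = 80.69°
∠(j2.5) = 90.00°
∠H(j2.5) = − (80.69° + 90.00°) = -170.69°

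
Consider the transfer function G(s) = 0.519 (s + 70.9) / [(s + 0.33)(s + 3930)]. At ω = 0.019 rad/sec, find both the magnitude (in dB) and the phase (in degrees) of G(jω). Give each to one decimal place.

|G| = -31.0 dB, ∠G = -3.3 deg

|j0.019 + 70.9| = √(0.019² + 70.9²) = 70.9
|j0.019 + 0.33| = √(0.019² + 0.33²) = 0.3305
|j0.019 + 3930| = √(0.019² + 3930²) = 3930
|G(j0.019)| = 0.519 × 70.9 / (0.3305 × 3930) = 0.028326
20 log₁₀(0.028326) = -30.96 dB
∠(j0.019 + 70.9) = arctan(0.019/70.9) = 0.02°
∠(j0.019 + 0.33) = arctan(0.019/0.33) = 3.30°
∠(j0.019 + 3930) = arctan(0.019/3930) = 0.00°
∠G(j0.019) = 0.02° − (3.30° + 0.00°) = -3.28°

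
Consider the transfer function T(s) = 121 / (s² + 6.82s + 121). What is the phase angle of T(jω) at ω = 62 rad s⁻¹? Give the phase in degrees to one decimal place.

-173.5°

∠[(j62)² + 6.82(j62) + 121] = ∠[-3723 + j422.84] = 173.52°
∠T(j62) = −173.52° = -173.52°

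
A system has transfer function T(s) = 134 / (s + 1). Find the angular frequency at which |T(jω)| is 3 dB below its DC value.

For a single-pole low-pass, the −3 dB point is at the pole: ω = 1 rad/sec.

1 rad/sec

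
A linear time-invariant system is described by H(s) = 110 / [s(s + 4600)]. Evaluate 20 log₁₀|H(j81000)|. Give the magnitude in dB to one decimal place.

|j81000 + 4600| = √(81000² + 4600²) = 8.113e+04
|j81000| = 8.1e+04
|H(j81000)| = 110 / (8.113e+04 × 8.1e+04) = 1.6739e-08
20 log₁₀(1.6739e-08) = -155.53 dB

-155.5 dB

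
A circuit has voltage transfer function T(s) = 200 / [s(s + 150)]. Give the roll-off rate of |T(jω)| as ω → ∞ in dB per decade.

With 0 zeros and 2 poles, the high-frequency asymptotic slope is 20 × (0 − 2) = -40 dB/decade.

-40 dB/decade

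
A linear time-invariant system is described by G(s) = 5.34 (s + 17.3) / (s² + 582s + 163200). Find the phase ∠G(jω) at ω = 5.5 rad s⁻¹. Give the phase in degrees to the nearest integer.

17°

∠(j5.5 + 17.3) = arctan(5.5/17.3) = 17.64°
∠[(j5.5)² + 582(j5.5) + 163200] = ∠[1.6317e+05 + j3201] = 1.12°
∠G(j5.5) = 17.64° − 1.12° = 16.51°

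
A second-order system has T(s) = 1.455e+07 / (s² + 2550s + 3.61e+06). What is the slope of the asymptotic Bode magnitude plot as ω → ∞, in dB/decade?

-40 dB/decade

With 0 zeros and 2 poles, the high-frequency asymptotic slope is 20 × (0 − 2) = -40 dB/decade.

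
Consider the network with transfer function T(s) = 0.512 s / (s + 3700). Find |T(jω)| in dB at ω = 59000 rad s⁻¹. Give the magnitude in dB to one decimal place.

-5.8 dB

|j59000| = 5.9e+04
|j59000 + 3700| = √(59000² + 3700²) = 5.912e+04
|T(j59000)| = 0.512 × 5.9e+04 / 5.912e+04 = 0.511
20 log₁₀(0.511) = -5.83 dB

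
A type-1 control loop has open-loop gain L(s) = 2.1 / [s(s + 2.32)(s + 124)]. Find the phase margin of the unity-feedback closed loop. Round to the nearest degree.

Gain crossover: |L(jω)| = 1 at ω ≈ 0.0073 rad/sec.
∠L(j0.0073) = −90° − arctan(0.0073/2.32) − arctan(0.0073/124) ≈ -90.18°
PM = 180° + (-90.18°) = 89.82°

90 deg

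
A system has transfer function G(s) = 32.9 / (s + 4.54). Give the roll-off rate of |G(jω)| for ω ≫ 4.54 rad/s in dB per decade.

With 0 zeros and 1 pole, the high-frequency asymptotic slope is 20 × (0 − 1) = -20 dB/decade.

-20 dB/decade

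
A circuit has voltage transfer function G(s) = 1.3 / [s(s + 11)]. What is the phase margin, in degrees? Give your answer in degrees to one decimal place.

89.4°

Gain crossover: |G(jω)| = 1 at ω ≈ 0.118 rad s⁻¹.
∠G(j0.118) = −90° − arctan(0.118/11) ≈ -90.62°
PM = 180° + (-90.62°) = 89.38°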